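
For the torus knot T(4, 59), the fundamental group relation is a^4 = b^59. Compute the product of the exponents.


The relation is a^4 = b^59.
Product of exponents = 4 * 59
= 236

236


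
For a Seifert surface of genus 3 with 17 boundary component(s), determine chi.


chi = 2 - 2g - b
= 2 - 2*3 - 17
= 2 - 6 - 17 = -21

-21


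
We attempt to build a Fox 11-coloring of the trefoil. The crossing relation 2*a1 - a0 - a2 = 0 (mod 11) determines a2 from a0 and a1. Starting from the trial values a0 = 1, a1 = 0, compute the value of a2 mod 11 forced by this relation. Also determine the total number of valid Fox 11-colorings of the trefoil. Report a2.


Step 1: Apply the given crossing relation 2*a1 - a0 - a2 = 0 (mod 11).
  a2 = 2*a1 - a0 mod 11
  a2 = 2*0 - 1 mod 11
  a2 = 0 - 1 mod 11
  a2 = -1 mod 11 = 10
Step 2: The trefoil has determinant 3.
  Number of Fox p-colorings (p prime) is p^2 if p = 3, else p.
  Since 11 does not divide 3, only trivial (constant) colorings exist.
  (So the trial a0 = 1, a1 = 0 with a0 != a1 does NOT extend to a valid coloring of the whole trefoil: the other two crossing relations require 3*(a1 - a0) = 0 (mod 11), which fails.)
  Total colorings = 11
Step 3: a2 = 10, total Fox 11-colorings = 11

10


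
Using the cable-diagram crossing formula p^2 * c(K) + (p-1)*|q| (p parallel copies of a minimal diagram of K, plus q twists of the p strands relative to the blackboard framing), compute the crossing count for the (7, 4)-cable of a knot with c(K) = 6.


Step 1: Each of the c(K) crossings of the companion diagram becomes p*p = p^2 crossings among the p parallel strands, and each of the |q| twists s_1 s_2 ... s_(p-1) adds (p-1) crossings.
  Crossings = p^2 * c(K) + (p-1)*|q|
Step 2: = 7^2 * 6 + (7-1)*4
Step 3: = 49*6 + 6*4
Step 4: = 294 + 24 = 318

318


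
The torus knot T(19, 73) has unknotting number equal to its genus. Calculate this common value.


For a torus knot T(p,q), both the unknotting number and genus equal (p-1)(q-1)/2.
= (19-1)(73-1)/2
= 18*72/2
= 1296/2 = 648

648


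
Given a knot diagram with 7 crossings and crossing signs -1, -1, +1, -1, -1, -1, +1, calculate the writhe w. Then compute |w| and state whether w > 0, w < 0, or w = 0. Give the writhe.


Step 1: Count positive crossings (+1).
Positive crossings: 2
Step 2: Count negative crossings (-1).
Negative crossings: 5
Step 3: Writhe = (positive) - (negative)
w = 2 - 5 = -3
Step 4: |w| = 3, and w is negative

-3


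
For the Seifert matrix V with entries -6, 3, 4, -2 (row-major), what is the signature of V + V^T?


Step 1: V + V^T = [[-12, 7], [7, -4]]
Step 2: trace = -16, det = -1
Step 3: Discriminant = (-16)^2 - 4*(-1) = 260
Step 4: Eigenvalues: 0.0622577, -16.0623
Step 5: Signature = (# positive eigenvalues) - (# negative eigenvalues) = 0

0


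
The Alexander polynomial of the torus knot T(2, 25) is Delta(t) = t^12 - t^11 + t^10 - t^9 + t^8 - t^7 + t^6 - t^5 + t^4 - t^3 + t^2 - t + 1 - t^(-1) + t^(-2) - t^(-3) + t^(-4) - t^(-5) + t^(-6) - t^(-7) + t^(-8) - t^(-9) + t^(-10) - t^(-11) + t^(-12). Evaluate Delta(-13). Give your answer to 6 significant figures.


Substituting t = -13 into Delta(t) = t^12 - t^11 + t^10 - t^9 + t^8 - t^7 + t^6 - t^5 + t^4 - t^3 + t^2 - t + 1 - t^(-1) + t^(-2) - t^(-3) + t^(-4) - t^(-5) + t^(-6) - t^(-7) + t^(-8) - t^(-9) + t^(-10) - t^(-11) + t^(-12):
Term values: (23298085122481) + (1792160394037) + (137858491849) + (10604499373) + (815730721) + (62748517) + (4826809) + (371293) + (28561) + (2197) + (169) + (13) + (1) + (0.0769231) + (0.00591716) + (0.000455166) + (3.50128e-05) + (2.69329e-06) + (2.07176e-07) + (1.59366e-08) + (1.22589e-09) + (9.42996e-11) + (7.25382e-12) + (5.57986e-13) + (4.2922e-14)
Sum = 2.523959222e+13
Rounded to 6 significant figures: 2.52396e+13

2.52396e+13


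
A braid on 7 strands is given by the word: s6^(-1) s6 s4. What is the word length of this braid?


The word length counts the number of generators (including inverses).
Listing each generator: s6^(-1), s6, s4
There are 3 generators in this braid word.

3


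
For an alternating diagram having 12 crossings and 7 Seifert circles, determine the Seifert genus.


For alternating knots, g = (c - s + 1)/2.
= (12 - 7 + 1)/2
= 6/2 = 3

3


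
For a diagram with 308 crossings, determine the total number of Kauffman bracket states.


Each crossing contributes 2 choices (A-smoothing or B-smoothing).
Total states = 2^308 = 521481209941628438084722096232800809229175908778479680162851955034721612739414196782949728256

521481209941628438084722096232800809229175908778479680162851955034721612739414196782949728256


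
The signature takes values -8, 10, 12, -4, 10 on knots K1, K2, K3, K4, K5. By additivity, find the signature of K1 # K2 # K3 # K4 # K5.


The signature is additive under connected sum.
signature(K1 # K2 # K3 # K4 # K5) = (-8) + (10) + (12) + (-4) + (10)
= 20

20


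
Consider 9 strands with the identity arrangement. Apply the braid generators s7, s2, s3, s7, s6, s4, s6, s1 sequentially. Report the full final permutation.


Starting with identity [1, 2, 3, 4, 5, 6, 7, 8, 9].
Apply generators in sequence:
  After s7: [1, 2, 3, 4, 5, 6, 8, 7, 9]
  After s2: [1, 3, 2, 4, 5, 6, 8, 7, 9]
  After s3: [1, 3, 4, 2, 5, 6, 8, 7, 9]
  After s7: [1, 3, 4, 2, 5, 6, 7, 8, 9]
  After s6: [1, 3, 4, 2, 5, 7, 6, 8, 9]
  After s4: [1, 3, 4, 5, 2, 7, 6, 8, 9]
  After s6: [1, 3, 4, 5, 2, 6, 7, 8, 9]
  After s1: [3, 1, 4, 5, 2, 6, 7, 8, 9]
Final permutation: [3, 1, 4, 5, 2, 6, 7, 8, 9]

[3, 1, 4, 5, 2, 6, 7, 8, 9]


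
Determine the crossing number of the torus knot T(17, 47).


For a torus knot T(p, q) with gcd(p,q)=1,
the crossing number is min(p*(q-1), q*(p-1)).
p*(q-1) = 17*46 = 782
q*(p-1) = 47*16 = 752
min(782, 752) = 752

752


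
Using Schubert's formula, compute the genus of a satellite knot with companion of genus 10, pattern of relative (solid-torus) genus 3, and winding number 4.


Schubert: g(satellite) = g_rel(pattern) + |winding| * g(companion),
where g_rel(pattern) is the genus of the pattern relative to the solid torus.
= 3 + 4 * 10
= 3 + 40 = 43

43


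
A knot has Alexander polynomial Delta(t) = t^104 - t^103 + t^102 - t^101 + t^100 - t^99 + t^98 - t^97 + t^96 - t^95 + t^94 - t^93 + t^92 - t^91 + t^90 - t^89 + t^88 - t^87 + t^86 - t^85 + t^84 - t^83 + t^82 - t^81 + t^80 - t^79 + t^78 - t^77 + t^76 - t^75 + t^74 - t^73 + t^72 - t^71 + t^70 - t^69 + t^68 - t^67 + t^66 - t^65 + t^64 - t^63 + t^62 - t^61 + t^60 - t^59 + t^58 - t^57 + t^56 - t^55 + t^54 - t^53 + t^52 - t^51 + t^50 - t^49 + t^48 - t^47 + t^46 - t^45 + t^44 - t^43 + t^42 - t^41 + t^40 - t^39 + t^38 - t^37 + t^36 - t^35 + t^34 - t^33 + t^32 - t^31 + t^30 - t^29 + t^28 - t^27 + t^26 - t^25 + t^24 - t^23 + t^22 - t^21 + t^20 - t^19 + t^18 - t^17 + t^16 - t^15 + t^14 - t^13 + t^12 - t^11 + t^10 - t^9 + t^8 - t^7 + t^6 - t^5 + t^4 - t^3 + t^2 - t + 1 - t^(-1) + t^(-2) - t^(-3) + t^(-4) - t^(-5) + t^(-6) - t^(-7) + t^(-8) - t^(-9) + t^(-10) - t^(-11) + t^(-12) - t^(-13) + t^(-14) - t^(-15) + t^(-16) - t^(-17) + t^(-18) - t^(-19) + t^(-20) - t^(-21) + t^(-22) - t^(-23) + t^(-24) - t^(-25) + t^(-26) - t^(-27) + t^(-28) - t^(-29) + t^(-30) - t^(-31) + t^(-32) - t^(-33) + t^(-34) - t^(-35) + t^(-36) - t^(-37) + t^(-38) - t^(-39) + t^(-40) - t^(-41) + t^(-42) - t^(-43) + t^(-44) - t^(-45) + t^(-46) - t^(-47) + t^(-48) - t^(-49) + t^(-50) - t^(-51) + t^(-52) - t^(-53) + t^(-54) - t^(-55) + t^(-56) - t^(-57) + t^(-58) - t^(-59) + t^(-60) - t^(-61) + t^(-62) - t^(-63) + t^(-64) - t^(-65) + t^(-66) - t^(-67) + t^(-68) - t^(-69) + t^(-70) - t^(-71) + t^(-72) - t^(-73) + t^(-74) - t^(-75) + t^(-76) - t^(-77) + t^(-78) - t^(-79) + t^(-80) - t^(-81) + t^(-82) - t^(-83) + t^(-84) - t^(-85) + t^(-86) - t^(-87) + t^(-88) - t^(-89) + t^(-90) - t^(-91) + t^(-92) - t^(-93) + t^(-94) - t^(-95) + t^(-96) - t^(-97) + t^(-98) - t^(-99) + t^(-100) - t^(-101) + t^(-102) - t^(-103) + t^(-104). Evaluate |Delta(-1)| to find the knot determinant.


Step 1: The polynomial has 209 terms with alternating signs, exponents from 104 down to -104.
Step 2: Substitute t = -1. The i-th term has coefficient (-1)^i and exponent (m-i),
  so its value is (-1)^i * (-1)^(m-i) = (-1)^m = 1 for every i.
Step 3: All 209 terms equal 1, so Delta(-1) = 209 * (1) = 209
Step 4: |Delta(-1)| = 209

209


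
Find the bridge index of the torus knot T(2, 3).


The bridge number of T(p,q) is min(p,q).
min(2, 3) = 2

2


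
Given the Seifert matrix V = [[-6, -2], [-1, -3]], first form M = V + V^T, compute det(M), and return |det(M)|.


Step 1: Form V + V^T where V = [[-6, -2], [-1, -3]]
  V^T = [[-6, -1], [-2, -3]]
  V + V^T = [[-12, -3], [-3, -6]]
Step 2: det(V + V^T) = (-12)*(-6) - (-3)*(-3)
  = 72 - 9 = 63
Step 3: Knot determinant = |det(V + V^T)| = |63| = 63

63


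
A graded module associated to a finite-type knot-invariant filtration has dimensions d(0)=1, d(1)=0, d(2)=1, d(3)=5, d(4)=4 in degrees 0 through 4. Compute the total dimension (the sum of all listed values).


Total dimension = d(0) + d(1) + ... + d(4)
= 1 + 0 + 1 + 5 + 4
= 11

11


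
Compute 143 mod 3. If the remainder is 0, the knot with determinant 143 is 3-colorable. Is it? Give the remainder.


Step 1: A knot is p-colorable if and only if p divides its determinant.
Step 2: Compute 143 mod 3.
143 = 47 * 3 + 2
Step 3: 143 mod 3 = 2
Step 4: The knot is 3-colorable: no

2


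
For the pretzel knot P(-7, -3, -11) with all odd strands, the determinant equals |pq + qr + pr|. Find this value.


Step 1: Compute pq + qr + pr.
pq = (-7)*(-3) = 21
qr = (-3)*(-11) = 33
pr = (-7)*(-11) = 77
pq + qr + pr = 21 + 33 + 77 = 131
Step 2: Take absolute value.
det(P(-7,-3,-11)) = |131| = 131

131


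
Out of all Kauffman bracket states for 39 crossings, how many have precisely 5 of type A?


We choose which 5 of 39 crossings get A-smoothings.
C(39, 5) = 39! / (5! * 34!)
= 575757

575757


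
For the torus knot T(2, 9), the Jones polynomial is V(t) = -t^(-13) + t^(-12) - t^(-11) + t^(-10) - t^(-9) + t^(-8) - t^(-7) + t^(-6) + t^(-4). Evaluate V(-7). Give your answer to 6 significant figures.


Substituting t = -7 into V(t) = -t^(-13) + t^(-12) - t^(-11) + t^(-10) - t^(-9) + t^(-8) - t^(-7) + t^(-6) + t^(-4):
  (-)t^(-13) = 1.03211e-11
  (+)t^(-12) = 7.22476e-11
  (-)t^(-11) = 5.05733e-10
  (+)t^(-10) = 3.54013e-09
  (-)t^(-9) = 2.47809e-08
  (+)t^(-8) = 1.73467e-07
  (-)t^(-7) = 1.21427e-06
  (+)t^(-6) = 8.49986e-06
  (+)t^(-4) = 0.000416493
Sum = (1.03211e-11) + (7.22476e-11) + (5.05733e-10) + (3.54013e-09) + (2.47809e-08) + (1.73467e-07) + (1.21427e-06) + (8.49986e-06) + (0.000416493)
= 0.0004264096292
Rounded to 6 significant figures: 0.00042641

0.00042641


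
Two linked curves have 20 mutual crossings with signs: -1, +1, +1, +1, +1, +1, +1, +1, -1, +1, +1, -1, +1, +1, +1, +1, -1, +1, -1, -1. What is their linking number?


Step 1: Count positive crossings: 14
Step 2: Count negative crossings: 6
Step 3: Sum of signs = 14 - 6 = 8
Step 4: Linking number = sum/2 = 8/2 = 4

4


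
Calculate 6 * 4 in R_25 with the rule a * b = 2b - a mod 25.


6 * 4 = 2*4 - 6 mod 25
= 8 - 6 mod 25
= 2 mod 25 = 2

2


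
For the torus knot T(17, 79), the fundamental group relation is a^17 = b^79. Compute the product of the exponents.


The relation is a^17 = b^79.
Product of exponents = 17 * 79
= 1343

1343


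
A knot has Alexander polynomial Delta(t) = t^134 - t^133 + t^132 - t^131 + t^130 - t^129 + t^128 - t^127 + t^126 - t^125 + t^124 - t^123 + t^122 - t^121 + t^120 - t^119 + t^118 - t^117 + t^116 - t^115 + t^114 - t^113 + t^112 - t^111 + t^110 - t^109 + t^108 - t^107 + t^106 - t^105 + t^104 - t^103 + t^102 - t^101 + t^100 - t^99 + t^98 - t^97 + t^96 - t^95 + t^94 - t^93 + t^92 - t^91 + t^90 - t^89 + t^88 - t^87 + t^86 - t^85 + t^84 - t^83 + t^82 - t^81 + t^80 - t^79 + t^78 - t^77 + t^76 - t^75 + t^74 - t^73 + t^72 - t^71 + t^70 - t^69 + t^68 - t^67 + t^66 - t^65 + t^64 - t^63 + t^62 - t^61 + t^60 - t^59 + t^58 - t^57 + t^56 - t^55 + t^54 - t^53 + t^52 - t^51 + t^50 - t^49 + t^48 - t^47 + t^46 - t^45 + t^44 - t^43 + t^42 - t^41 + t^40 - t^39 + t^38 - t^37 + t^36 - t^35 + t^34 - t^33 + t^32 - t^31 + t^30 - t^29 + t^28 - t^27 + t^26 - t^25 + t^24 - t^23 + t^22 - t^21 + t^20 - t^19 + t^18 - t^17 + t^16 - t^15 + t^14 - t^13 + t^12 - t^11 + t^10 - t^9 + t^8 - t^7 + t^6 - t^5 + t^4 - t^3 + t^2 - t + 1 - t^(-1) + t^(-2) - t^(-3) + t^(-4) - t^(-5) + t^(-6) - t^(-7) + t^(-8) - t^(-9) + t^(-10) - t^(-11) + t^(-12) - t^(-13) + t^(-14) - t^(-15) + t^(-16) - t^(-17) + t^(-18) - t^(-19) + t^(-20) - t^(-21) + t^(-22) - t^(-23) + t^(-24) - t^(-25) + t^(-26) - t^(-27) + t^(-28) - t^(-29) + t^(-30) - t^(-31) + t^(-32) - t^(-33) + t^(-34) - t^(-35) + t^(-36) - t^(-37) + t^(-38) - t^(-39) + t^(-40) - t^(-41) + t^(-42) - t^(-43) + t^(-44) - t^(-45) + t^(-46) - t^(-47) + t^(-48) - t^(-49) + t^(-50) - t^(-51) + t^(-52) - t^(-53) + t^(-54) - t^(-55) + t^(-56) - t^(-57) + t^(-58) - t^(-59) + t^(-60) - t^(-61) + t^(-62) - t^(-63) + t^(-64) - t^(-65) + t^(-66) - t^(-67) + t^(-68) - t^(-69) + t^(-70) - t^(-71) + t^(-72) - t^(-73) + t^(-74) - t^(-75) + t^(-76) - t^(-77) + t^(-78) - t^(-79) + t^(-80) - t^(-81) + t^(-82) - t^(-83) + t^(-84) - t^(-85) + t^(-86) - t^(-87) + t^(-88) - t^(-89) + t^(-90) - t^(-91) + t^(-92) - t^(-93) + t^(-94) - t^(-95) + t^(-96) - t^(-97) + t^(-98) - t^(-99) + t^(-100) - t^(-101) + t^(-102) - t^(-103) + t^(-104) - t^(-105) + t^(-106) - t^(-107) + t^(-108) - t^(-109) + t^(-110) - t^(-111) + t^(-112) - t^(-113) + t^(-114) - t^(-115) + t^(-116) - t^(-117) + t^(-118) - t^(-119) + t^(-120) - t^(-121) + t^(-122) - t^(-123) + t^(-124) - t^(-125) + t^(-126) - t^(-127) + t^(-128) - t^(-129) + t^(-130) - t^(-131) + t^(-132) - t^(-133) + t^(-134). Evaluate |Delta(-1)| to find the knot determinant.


Step 1: The polynomial has 269 terms with alternating signs, exponents from 134 down to -134.
Step 2: Substitute t = -1. The i-th term has coefficient (-1)^i and exponent (m-i),
  so its value is (-1)^i * (-1)^(m-i) = (-1)^m = 1 for every i.
Step 3: All 269 terms equal 1, so Delta(-1) = 269 * (1) = 269
Step 4: |Delta(-1)| = 269

269


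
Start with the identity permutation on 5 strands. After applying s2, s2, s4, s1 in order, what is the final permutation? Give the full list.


Starting with identity [1, 2, 3, 4, 5].
Apply generators in sequence:
  After s2: [1, 3, 2, 4, 5]
  After s2: [1, 2, 3, 4, 5]
  After s4: [1, 2, 3, 5, 4]
  After s1: [2, 1, 3, 5, 4]
Final permutation: [2, 1, 3, 5, 4]

[2, 1, 3, 5, 4]


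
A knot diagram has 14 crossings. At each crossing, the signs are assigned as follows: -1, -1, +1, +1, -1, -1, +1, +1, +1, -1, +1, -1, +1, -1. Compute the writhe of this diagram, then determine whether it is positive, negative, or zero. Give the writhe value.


Step 1: Count positive crossings (+1).
Positive crossings: 7
Step 2: Count negative crossings (-1).
Negative crossings: 7
Step 3: Writhe = (positive) - (negative)
w = 7 - 7 = 0
Step 4: |w| = 0, and w is zero

0


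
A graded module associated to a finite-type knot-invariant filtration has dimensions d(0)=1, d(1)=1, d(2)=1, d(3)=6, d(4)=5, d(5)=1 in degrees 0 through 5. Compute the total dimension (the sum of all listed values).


Total dimension = d(0) + d(1) + ... + d(5)
= 1 + 1 + 1 + 6 + 5 + 1
= 15

15


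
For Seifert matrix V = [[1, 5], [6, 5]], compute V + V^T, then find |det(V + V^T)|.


Step 1: Form V + V^T where V = [[1, 5], [6, 5]]
  V^T = [[1, 6], [5, 5]]
  V + V^T = [[2, 11], [11, 10]]
Step 2: det(V + V^T) = 2*10 - 11*11
  = 20 - 121 = -101
Step 3: Knot determinant = |det(V + V^T)| = |-101| = 101

101


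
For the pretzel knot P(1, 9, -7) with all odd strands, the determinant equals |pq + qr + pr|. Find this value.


Step 1: Compute pq + qr + pr.
pq = 1*9 = 9
qr = 9*(-7) = -63
pr = 1*(-7) = -7
pq + qr + pr = 9 + (-63) + (-7) = -61
Step 2: Take absolute value.
det(P(1,9,-7)) = |-61| = 61

61


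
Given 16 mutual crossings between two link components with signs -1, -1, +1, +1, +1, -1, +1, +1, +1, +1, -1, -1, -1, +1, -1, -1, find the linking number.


Step 1: Count positive crossings: 8
Step 2: Count negative crossings: 8
Step 3: Sum of signs = 8 - 8 = 0
Step 4: Linking number = sum/2 = 0/2 = 0

0


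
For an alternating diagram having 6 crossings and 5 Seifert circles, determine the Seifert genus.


For alternating knots, g = (c - s + 1)/2.
= (6 - 5 + 1)/2
= 2/2 = 1

1


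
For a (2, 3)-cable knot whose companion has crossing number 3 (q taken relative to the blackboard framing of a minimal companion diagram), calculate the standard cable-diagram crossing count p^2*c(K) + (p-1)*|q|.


Step 1: Each of the c(K) crossings of the companion diagram becomes p*p = p^2 crossings among the p parallel strands, and each of the |q| twists s_1 s_2 ... s_(p-1) adds (p-1) crossings.
  Crossings = p^2 * c(K) + (p-1)*|q|
Step 2: = 2^2 * 3 + (2-1)*3
Step 3: = 4*3 + 1*3
Step 4: = 12 + 3 = 15

15


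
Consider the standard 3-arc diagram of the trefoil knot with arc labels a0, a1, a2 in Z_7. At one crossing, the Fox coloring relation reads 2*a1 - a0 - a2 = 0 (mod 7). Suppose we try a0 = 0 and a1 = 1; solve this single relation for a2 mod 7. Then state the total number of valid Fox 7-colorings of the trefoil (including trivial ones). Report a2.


Step 1: Apply the given crossing relation 2*a1 - a0 - a2 = 0 (mod 7).
  a2 = 2*a1 - a0 mod 7
  a2 = 2*1 - 0 mod 7
  a2 = 2 - 0 mod 7
  a2 = 2 mod 7 = 2
Step 2: The trefoil has determinant 3.
  Number of Fox p-colorings (p prime) is p^2 if p = 3, else p.
  Since 7 does not divide 3, only trivial (constant) colorings exist.
  (So the trial a0 = 0, a1 = 1 with a0 != a1 does NOT extend to a valid coloring of the whole trefoil: the other two crossing relations require 3*(a1 - a0) = 0 (mod 7), which fails.)
  Total colorings = 7
Step 3: a2 = 2, total Fox 7-colorings = 7

2


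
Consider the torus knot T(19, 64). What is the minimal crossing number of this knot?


For a torus knot T(p, q) with gcd(p,q)=1,
the crossing number is min(p*(q-1), q*(p-1)).
p*(q-1) = 19*63 = 1197
q*(p-1) = 64*18 = 1152
min(1197, 1152) = 1152

1152


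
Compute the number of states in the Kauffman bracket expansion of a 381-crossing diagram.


Each crossing contributes 2 choices (A-smoothing or B-smoothing).
Total states = 2^381 = 4925250774549309901534880012517951725634967408808180833493536675530715221437151326426783281860614455100828498788352

4925250774549309901534880012517951725634967408808180833493536675530715221437151326426783281860614455100828498788352


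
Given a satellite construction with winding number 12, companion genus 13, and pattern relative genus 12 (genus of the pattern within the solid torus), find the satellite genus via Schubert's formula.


Schubert: g(satellite) = g_rel(pattern) + |winding| * g(companion),
where g_rel(pattern) is the genus of the pattern relative to the solid torus.
= 12 + 12 * 13
= 12 + 156 = 168

168


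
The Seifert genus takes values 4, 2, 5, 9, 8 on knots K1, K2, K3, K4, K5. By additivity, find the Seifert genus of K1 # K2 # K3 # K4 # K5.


The Seifert genus is additive under connected sum.
Seifert genus(K1 # K2 # K3 # K4 # K5) = (4) + (2) + (5) + (9) + (8)
= 28

28


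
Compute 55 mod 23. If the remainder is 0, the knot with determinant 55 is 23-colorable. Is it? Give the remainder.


Step 1: A knot is p-colorable if and only if p divides its determinant.
Step 2: Compute 55 mod 23.
55 = 2 * 23 + 9
Step 3: 55 mod 23 = 9
Step 4: The knot is 23-colorable: no

9


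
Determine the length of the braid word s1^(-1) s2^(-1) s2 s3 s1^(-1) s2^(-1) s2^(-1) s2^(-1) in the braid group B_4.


The word length counts the number of generators (including inverses).
Listing each generator: s1^(-1), s2^(-1), s2, s3, s1^(-1), s2^(-1), s2^(-1), s2^(-1)
There are 8 generators in this braid word.

8


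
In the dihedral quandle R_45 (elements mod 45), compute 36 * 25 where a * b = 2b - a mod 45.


36 * 25 = 2*25 - 36 mod 45
= 50 - 36 mod 45
= 14 mod 45 = 14

14


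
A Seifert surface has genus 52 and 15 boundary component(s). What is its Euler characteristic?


chi = 2 - 2g - b
= 2 - 2*52 - 15
= 2 - 104 - 15 = -117

-117


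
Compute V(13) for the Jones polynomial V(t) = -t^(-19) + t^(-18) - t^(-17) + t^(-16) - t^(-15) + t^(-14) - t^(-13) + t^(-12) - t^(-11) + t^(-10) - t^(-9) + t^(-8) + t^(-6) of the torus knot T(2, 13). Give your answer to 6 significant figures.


Substituting t = 13 into V(t) = -t^(-19) + t^(-18) - t^(-17) + t^(-16) - t^(-15) + t^(-14) - t^(-13) + t^(-12) - t^(-11) + t^(-10) - t^(-9) + t^(-8) + t^(-6):
  (-)t^(-19) = -6.84032e-22
  (+)t^(-18) = 8.89241e-21
  (-)t^(-17) = -1.15601e-19
  (+)t^(-16) = 1.50282e-18
  (-)t^(-15) = -1.95366e-17
  (+)t^(-14) = 2.53976e-16
  (-)t^(-13) = -3.30169e-15
  (+)t^(-12) = 4.2922e-14
  (-)t^(-11) = -5.57986e-13
  (+)t^(-10) = 7.25382e-12
  (-)t^(-9) = -9.42996e-11
  (+)t^(-8) = 1.22589e-09
  (+)t^(-6) = 2.07176e-07
Sum = (-6.84032e-22) + (8.89241e-21) + (-1.15601e-19) + (1.50282e-18) + (-1.95366e-17) + (2.53976e-16) + (-3.30169e-15) + (4.2922e-14) + (-5.57986e-13) + (7.25382e-12) + (-9.42996e-11) + (1.22589e-09) + (2.07176e-07)
= 2.083145419e-07
Rounded to 6 significant figures: 2.08315e-07

2.08315e-07


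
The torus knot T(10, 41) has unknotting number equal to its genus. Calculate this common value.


For a torus knot T(p,q), both the unknotting number and genus equal (p-1)(q-1)/2.
= (10-1)(41-1)/2
= 9*40/2
= 360/2 = 180

180


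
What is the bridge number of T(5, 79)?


The bridge number of T(p,q) is min(p,q).
min(5, 79) = 5

5


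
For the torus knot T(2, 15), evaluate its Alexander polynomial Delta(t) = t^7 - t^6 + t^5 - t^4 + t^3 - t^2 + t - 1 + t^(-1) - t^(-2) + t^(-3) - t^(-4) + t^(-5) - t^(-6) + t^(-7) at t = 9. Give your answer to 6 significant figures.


Substituting t = 9 into Delta(t) = t^7 - t^6 + t^5 - t^4 + t^3 - t^2 + t - 1 + t^(-1) - t^(-2) + t^(-3) - t^(-4) + t^(-5) - t^(-6) + t^(-7):
Term values: (4782969) + (-531441) + (59049) + (-6561) + (729) + (-81) + (9) + (-1) + (0.111111) + (-0.0123457) + (0.00137174) + (-0.000152416) + (1.69351e-05) + (-1.88168e-06) + (2.09075e-07)
Sum = 4304672.1
Rounded to 6 significant figures: 4.30467e+06

4.30467e+06


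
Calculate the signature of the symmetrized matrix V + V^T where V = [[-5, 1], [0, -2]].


Step 1: V + V^T = [[-10, 1], [1, -4]]
Step 2: trace = -14, det = 39
Step 3: Discriminant = (-14)^2 - 4*39 = 40
Step 4: Eigenvalues: -3.83772, -10.1623
Step 5: Signature = (# positive eigenvalues) - (# negative eigenvalues) = -2

-2


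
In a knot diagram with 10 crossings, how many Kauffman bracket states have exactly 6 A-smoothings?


We choose which 6 of 10 crossings get A-smoothings.
C(10, 6) = 10! / (6! * 4!)
= 210

210


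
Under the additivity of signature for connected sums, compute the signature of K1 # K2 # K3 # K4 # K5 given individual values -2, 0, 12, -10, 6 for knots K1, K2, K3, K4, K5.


The signature is additive under connected sum.
signature(K1 # K2 # K3 # K4 # K5) = (-2) + (0) + (12) + (-10) + (6)
= 6

6


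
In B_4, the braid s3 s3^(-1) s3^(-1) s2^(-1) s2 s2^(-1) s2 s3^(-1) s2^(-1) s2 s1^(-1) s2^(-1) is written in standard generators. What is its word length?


The word length counts the number of generators (including inverses).
Listing each generator: s3, s3^(-1), s3^(-1), s2^(-1), s2, s2^(-1), s2, s3^(-1), s2^(-1), s2, s1^(-1), s2^(-1)
There are 12 generators in this braid word.

12


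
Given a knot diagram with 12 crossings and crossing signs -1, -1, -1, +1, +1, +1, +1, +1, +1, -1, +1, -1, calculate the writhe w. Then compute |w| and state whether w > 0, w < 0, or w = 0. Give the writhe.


Step 1: Count positive crossings (+1).
Positive crossings: 7
Step 2: Count negative crossings (-1).
Negative crossings: 5
Step 3: Writhe = (positive) - (negative)
w = 7 - 5 = 2
Step 4: |w| = 2, and w is positive

2


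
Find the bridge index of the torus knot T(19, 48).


The bridge number of T(p,q) is min(p,q).
min(19, 48) = 19

19


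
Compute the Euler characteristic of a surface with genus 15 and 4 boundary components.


chi = 2 - 2g - b
= 2 - 2*15 - 4
= 2 - 30 - 4 = -32

-32


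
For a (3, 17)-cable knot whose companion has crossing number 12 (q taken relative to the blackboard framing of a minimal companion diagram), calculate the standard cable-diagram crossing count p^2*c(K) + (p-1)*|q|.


Step 1: Each of the c(K) crossings of the companion diagram becomes p*p = p^2 crossings among the p parallel strands, and each of the |q| twists s_1 s_2 ... s_(p-1) adds (p-1) crossings.
  Crossings = p^2 * c(K) + (p-1)*|q|
Step 2: = 3^2 * 12 + (3-1)*17
Step 3: = 9*12 + 2*17
Step 4: = 108 + 34 = 142

142


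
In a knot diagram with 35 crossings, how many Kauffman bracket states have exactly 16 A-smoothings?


We choose which 16 of 35 crossings get A-smoothings.
C(35, 16) = 35! / (16! * 19!)
= 4059928950

4059928950


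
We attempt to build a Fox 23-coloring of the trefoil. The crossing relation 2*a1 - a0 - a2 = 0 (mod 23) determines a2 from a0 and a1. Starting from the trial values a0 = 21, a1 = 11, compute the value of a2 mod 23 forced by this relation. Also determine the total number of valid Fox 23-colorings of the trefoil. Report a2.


Step 1: Apply the given crossing relation 2*a1 - a0 - a2 = 0 (mod 23).
  a2 = 2*a1 - a0 mod 23
  a2 = 2*11 - 21 mod 23
  a2 = 22 - 21 mod 23
  a2 = 1 mod 23 = 1
Step 2: The trefoil has determinant 3.
  Number of Fox p-colorings (p prime) is p^2 if p = 3, else p.
  Since 23 does not divide 3, only trivial (constant) colorings exist.
  (So the trial a0 = 21, a1 = 11 with a0 != a1 does NOT extend to a valid coloring of the whole trefoil: the other two crossing relations require 3*(a1 - a0) = 0 (mod 23), which fails.)
  Total colorings = 23
Step 3: a2 = 1, total Fox 23-colorings = 23

1


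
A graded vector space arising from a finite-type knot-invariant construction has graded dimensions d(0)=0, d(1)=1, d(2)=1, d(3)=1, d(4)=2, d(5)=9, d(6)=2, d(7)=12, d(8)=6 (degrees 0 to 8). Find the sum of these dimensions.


Total dimension = d(0) + d(1) + ... + d(8)
= 0 + 1 + 1 + 1 + 2 + 9 + 2 + 12 + 6
= 34

34


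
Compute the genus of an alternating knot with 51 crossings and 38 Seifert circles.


For alternating knots, g = (c - s + 1)/2.
= (51 - 38 + 1)/2
= 14/2 = 7

7


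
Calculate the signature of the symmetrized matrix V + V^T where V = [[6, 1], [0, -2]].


Step 1: V + V^T = [[12, 1], [1, -4]]
Step 2: trace = 8, det = -49
Step 3: Discriminant = 8^2 - 4*(-49) = 260
Step 4: Eigenvalues: 12.0623, -4.06226
Step 5: Signature = (# positive eigenvalues) - (# negative eigenvalues) = 0

0


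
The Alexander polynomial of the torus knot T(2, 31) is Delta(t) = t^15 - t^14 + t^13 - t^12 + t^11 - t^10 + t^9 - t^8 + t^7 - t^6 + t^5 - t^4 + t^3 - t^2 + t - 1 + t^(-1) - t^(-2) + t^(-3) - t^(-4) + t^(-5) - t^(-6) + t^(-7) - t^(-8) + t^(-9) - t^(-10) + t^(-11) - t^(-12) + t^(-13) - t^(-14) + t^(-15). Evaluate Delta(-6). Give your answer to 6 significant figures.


Substituting t = -6 into Delta(t) = t^15 - t^14 + t^13 - t^12 + t^11 - t^10 + t^9 - t^8 + t^7 - t^6 + t^5 - t^4 + t^3 - t^2 + t - 1 + t^(-1) - t^(-2) + t^(-3) - t^(-4) + t^(-5) - t^(-6) + t^(-7) - t^(-8) + t^(-9) - t^(-10) + t^(-11) - t^(-12) + t^(-13) - t^(-14) + t^(-15):
Term values: (-470184984576) + (-78364164096) + (-13060694016) + (-2176782336) + (-362797056) + (-60466176) + (-10077696) + (-1679616) + (-279936) + (-46656) + (-7776) + (-1296) + (-216) + (-36) + (-6) + (-1) + (-0.166667) + (-0.0277778) + (-0.00462963) + (-0.000771605) + (-0.000128601) + (-2.14335e-05) + (-3.57225e-06) + (-5.95374e-07) + (-9.9229e-08) + (-1.65382e-08) + (-2.75636e-09) + (-4.59394e-10) + (-7.65656e-11) + (-1.27609e-11) + (-2.12682e-12)
Sum = -5.642219815e+11
Rounded to 6 significant figures: -5.64222e+11

-5.64222e+11


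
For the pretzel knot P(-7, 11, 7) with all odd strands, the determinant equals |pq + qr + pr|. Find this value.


Step 1: Compute pq + qr + pr.
pq = (-7)*11 = -77
qr = 11*7 = 77
pr = (-7)*7 = -49
pq + qr + pr = -77 + 77 + (-49) = -49
Step 2: Take absolute value.
det(P(-7,11,7)) = |-49| = 49

49


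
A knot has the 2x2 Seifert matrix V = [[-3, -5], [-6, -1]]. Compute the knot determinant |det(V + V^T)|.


Step 1: Form V + V^T where V = [[-3, -5], [-6, -1]]
  V^T = [[-3, -6], [-5, -1]]
  V + V^T = [[-6, -11], [-11, -2]]
Step 2: det(V + V^T) = (-6)*(-2) - (-11)*(-11)
  = 12 - 121 = -109
Step 3: Knot determinant = |det(V + V^T)| = |-109| = 109

109


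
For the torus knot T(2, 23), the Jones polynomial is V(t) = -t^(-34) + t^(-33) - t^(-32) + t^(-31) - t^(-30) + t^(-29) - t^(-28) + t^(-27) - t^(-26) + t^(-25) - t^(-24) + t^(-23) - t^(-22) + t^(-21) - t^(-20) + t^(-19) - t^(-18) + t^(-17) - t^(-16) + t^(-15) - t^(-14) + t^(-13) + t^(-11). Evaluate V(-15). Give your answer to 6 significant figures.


Substituting t = -15 into V(t) = -t^(-34) + t^(-33) - t^(-32) + t^(-31) - t^(-30) + t^(-29) - t^(-28) + t^(-27) - t^(-26) + t^(-25) - t^(-24) + t^(-23) - t^(-22) + t^(-21) - t^(-20) + t^(-19) - t^(-18) + t^(-17) - t^(-16) + t^(-15) - t^(-14) + t^(-13) + t^(-11):
  (-)t^(-34) = -1.03014e-40
  (+)t^(-33) = -1.54521e-39
  (-)t^(-32) = -2.31782e-38
  (+)t^(-31) = -3.47673e-37
  (-)t^(-30) = -5.2151e-36
  (+)t^(-29) = -7.82264e-35
  (-)t^(-28) = -1.1734e-33
  (+)t^(-27) = -1.76009e-32
  (-)t^(-26) = -2.64014e-31
  (+)t^(-25) = -3.96021e-30
  (-)t^(-24) = -5.94032e-29
  (+)t^(-23) = -8.91048e-28
  (-)t^(-22) = -1.33657e-26
  (+)t^(-21) = -2.00486e-25
  (-)t^(-20) = -3.00729e-24
  (+)t^(-19) = -4.51093e-23
  (-)t^(-18) = -6.76639e-22
  (+)t^(-17) = -1.01496e-20
  (-)t^(-16) = -1.52244e-19
  (+)t^(-15) = -2.28366e-18
  (-)t^(-14) = -3.42549e-17
  (+)t^(-13) = -5.13823e-16
  (+)t^(-11) = -1.1561e-13
Sum = (-1.03014e-40) + (-1.54521e-39) + (-2.31782e-38) + (-3.47673e-37) + (-5.2151e-36) + (-7.82264e-35) + (-1.1734e-33) + (-1.76009e-32) + (-2.64014e-31) + (-3.96021e-30) + (-5.94032e-29) + (-8.91048e-28) + (-1.33657e-26) + (-2.00486e-25) + (-3.00729e-24) + (-4.51093e-23) + (-6.76639e-22) + (-1.01496e-20) + (-1.52244e-19) + (-2.28366e-18) + (-3.42549e-17) + (-5.13823e-16) + (-1.1561e-13)
= -1.161607242e-13
Rounded to 6 significant figures: -1.16161e-13

-1.16161e-13


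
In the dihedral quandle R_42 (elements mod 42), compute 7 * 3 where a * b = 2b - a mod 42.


7 * 3 = 2*3 - 7 mod 42
= 6 - 7 mod 42
= -1 mod 42 = 41

41


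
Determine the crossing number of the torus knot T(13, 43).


For a torus knot T(p, q) with gcd(p,q)=1,
the crossing number is min(p*(q-1), q*(p-1)).
p*(q-1) = 13*42 = 546
q*(p-1) = 43*12 = 516
min(546, 516) = 516

516


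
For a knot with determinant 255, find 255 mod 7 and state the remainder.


Step 1: A knot is p-colorable if and only if p divides its determinant.
Step 2: Compute 255 mod 7.
255 = 36 * 7 + 3
Step 3: 255 mod 7 = 3
Step 4: The knot is 7-colorable: no

3


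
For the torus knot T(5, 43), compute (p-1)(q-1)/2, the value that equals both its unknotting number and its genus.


For a torus knot T(p,q), both the unknotting number and genus equal (p-1)(q-1)/2.
= (5-1)(43-1)/2
= 4*42/2
= 168/2 = 84

84


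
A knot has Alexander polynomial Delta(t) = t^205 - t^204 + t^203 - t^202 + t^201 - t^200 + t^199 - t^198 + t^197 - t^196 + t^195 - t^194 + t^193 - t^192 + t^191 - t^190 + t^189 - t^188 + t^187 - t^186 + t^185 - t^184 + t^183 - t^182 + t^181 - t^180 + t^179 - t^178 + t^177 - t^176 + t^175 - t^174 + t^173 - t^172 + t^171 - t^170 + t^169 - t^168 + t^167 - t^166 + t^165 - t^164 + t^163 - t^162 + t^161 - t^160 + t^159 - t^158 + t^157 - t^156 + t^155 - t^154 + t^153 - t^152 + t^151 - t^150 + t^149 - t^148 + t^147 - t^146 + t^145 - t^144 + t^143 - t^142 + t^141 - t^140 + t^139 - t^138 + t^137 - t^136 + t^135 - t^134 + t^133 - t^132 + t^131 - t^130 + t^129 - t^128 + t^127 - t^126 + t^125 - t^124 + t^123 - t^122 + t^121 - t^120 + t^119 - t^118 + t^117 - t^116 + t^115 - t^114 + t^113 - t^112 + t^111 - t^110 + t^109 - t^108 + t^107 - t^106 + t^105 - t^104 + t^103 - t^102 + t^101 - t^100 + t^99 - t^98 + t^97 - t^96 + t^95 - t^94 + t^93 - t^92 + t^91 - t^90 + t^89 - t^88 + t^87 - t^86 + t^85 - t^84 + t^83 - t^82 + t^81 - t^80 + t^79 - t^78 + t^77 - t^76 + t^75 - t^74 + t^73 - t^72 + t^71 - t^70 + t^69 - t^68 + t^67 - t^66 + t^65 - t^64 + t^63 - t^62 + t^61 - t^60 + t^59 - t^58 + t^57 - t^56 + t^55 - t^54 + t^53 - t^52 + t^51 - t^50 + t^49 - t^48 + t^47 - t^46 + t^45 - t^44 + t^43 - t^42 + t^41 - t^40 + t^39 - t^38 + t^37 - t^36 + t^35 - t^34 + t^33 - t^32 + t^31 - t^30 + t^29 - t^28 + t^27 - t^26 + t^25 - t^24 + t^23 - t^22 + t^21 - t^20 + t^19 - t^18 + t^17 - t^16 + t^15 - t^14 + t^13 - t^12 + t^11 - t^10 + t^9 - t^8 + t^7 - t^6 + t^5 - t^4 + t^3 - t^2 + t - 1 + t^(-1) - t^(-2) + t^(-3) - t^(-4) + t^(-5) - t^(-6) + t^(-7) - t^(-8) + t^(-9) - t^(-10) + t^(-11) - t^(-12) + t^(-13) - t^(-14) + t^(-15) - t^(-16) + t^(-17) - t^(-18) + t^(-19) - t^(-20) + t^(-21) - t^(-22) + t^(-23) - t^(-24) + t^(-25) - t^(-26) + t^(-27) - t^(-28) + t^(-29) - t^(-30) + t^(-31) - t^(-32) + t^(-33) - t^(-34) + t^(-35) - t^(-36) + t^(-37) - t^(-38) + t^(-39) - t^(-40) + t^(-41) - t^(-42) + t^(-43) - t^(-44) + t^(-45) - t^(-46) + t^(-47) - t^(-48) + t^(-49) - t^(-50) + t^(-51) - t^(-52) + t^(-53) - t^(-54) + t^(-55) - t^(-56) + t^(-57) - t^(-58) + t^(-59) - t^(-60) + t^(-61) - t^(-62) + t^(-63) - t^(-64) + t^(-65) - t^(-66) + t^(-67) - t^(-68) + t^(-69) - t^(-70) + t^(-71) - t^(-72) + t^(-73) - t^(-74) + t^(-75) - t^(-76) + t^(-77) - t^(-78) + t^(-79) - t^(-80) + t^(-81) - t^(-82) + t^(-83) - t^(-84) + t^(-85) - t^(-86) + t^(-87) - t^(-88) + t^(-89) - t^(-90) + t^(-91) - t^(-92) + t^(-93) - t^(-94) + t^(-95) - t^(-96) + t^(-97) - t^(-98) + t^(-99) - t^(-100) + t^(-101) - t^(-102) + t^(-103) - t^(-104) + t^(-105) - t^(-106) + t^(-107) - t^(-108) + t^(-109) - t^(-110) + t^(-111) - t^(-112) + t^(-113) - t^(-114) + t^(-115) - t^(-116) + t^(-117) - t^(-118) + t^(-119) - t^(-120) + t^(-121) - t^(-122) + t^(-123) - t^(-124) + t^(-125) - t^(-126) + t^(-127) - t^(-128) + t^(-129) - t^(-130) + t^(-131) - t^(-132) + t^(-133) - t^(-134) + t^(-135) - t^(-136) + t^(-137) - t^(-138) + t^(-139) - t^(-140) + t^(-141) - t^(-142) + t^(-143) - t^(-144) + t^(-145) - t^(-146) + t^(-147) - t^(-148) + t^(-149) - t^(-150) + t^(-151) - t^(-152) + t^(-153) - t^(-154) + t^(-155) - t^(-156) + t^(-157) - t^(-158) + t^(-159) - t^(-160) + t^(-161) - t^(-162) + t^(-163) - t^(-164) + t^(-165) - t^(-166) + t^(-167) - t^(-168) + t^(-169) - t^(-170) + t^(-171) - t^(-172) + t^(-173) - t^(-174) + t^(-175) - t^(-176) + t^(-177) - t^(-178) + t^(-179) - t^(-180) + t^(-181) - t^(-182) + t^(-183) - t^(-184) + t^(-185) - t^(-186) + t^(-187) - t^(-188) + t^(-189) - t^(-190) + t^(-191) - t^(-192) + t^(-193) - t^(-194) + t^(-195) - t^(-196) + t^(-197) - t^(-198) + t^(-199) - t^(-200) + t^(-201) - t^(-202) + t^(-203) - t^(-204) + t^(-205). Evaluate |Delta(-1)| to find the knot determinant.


Step 1: The polynomial has 411 terms with alternating signs, exponents from 205 down to -205.
Step 2: Substitute t = -1. The i-th term has coefficient (-1)^i and exponent (m-i),
  so its value is (-1)^i * (-1)^(m-i) = (-1)^m = -1 for every i.
Step 3: All 411 terms equal -1, so Delta(-1) = 411 * (-1) = -411
Step 4: |Delta(-1)| = 411

411


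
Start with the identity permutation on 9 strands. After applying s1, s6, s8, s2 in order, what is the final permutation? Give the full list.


Starting with identity [1, 2, 3, 4, 5, 6, 7, 8, 9].
Apply generators in sequence:
  After s1: [2, 1, 3, 4, 5, 6, 7, 8, 9]
  After s6: [2, 1, 3, 4, 5, 7, 6, 8, 9]
  After s8: [2, 1, 3, 4, 5, 7, 6, 9, 8]
  After s2: [2, 3, 1, 4, 5, 7, 6, 9, 8]
Final permutation: [2, 3, 1, 4, 5, 7, 6, 9, 8]

[2, 3, 1, 4, 5, 7, 6, 9, 8]


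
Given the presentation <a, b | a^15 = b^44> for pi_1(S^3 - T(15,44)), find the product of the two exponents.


The relation is a^15 = b^44.
Product of exponents = 15 * 44
= 660

660


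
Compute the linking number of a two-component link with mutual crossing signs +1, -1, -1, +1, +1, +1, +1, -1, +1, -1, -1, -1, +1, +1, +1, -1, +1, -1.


Step 1: Count positive crossings: 10
Step 2: Count negative crossings: 8
Step 3: Sum of signs = 10 - 8 = 2
Step 4: Linking number = sum/2 = 2/2 = 1

1


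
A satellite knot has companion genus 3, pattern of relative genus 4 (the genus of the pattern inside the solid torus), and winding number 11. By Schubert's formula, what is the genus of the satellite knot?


Schubert: g(satellite) = g_rel(pattern) + |winding| * g(companion),
where g_rel(pattern) is the genus of the pattern relative to the solid torus.
= 4 + 11 * 3
= 4 + 33 = 37

37


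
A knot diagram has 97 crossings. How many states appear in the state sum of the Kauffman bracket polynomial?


Each crossing contributes 2 choices (A-smoothing or B-smoothing).
Total states = 2^97 = 158456325028528675187087900672

158456325028528675187087900672


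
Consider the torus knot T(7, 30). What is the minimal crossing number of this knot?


For a torus knot T(p, q) with gcd(p,q)=1,
the crossing number is min(p*(q-1), q*(p-1)).
p*(q-1) = 7*29 = 203
q*(p-1) = 30*6 = 180
min(203, 180) = 180

180


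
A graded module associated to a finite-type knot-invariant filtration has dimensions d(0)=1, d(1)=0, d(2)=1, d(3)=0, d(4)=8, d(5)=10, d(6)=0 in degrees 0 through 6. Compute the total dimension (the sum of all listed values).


Total dimension = d(0) + d(1) + ... + d(6)
= 1 + 0 + 1 + 0 + 8 + 10 + 0
= 20

20


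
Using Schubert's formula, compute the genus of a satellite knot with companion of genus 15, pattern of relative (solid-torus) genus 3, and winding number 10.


Schubert: g(satellite) = g_rel(pattern) + |winding| * g(companion),
where g_rel(pattern) is the genus of the pattern relative to the solid torus.
= 3 + 10 * 15
= 3 + 150 = 153

153


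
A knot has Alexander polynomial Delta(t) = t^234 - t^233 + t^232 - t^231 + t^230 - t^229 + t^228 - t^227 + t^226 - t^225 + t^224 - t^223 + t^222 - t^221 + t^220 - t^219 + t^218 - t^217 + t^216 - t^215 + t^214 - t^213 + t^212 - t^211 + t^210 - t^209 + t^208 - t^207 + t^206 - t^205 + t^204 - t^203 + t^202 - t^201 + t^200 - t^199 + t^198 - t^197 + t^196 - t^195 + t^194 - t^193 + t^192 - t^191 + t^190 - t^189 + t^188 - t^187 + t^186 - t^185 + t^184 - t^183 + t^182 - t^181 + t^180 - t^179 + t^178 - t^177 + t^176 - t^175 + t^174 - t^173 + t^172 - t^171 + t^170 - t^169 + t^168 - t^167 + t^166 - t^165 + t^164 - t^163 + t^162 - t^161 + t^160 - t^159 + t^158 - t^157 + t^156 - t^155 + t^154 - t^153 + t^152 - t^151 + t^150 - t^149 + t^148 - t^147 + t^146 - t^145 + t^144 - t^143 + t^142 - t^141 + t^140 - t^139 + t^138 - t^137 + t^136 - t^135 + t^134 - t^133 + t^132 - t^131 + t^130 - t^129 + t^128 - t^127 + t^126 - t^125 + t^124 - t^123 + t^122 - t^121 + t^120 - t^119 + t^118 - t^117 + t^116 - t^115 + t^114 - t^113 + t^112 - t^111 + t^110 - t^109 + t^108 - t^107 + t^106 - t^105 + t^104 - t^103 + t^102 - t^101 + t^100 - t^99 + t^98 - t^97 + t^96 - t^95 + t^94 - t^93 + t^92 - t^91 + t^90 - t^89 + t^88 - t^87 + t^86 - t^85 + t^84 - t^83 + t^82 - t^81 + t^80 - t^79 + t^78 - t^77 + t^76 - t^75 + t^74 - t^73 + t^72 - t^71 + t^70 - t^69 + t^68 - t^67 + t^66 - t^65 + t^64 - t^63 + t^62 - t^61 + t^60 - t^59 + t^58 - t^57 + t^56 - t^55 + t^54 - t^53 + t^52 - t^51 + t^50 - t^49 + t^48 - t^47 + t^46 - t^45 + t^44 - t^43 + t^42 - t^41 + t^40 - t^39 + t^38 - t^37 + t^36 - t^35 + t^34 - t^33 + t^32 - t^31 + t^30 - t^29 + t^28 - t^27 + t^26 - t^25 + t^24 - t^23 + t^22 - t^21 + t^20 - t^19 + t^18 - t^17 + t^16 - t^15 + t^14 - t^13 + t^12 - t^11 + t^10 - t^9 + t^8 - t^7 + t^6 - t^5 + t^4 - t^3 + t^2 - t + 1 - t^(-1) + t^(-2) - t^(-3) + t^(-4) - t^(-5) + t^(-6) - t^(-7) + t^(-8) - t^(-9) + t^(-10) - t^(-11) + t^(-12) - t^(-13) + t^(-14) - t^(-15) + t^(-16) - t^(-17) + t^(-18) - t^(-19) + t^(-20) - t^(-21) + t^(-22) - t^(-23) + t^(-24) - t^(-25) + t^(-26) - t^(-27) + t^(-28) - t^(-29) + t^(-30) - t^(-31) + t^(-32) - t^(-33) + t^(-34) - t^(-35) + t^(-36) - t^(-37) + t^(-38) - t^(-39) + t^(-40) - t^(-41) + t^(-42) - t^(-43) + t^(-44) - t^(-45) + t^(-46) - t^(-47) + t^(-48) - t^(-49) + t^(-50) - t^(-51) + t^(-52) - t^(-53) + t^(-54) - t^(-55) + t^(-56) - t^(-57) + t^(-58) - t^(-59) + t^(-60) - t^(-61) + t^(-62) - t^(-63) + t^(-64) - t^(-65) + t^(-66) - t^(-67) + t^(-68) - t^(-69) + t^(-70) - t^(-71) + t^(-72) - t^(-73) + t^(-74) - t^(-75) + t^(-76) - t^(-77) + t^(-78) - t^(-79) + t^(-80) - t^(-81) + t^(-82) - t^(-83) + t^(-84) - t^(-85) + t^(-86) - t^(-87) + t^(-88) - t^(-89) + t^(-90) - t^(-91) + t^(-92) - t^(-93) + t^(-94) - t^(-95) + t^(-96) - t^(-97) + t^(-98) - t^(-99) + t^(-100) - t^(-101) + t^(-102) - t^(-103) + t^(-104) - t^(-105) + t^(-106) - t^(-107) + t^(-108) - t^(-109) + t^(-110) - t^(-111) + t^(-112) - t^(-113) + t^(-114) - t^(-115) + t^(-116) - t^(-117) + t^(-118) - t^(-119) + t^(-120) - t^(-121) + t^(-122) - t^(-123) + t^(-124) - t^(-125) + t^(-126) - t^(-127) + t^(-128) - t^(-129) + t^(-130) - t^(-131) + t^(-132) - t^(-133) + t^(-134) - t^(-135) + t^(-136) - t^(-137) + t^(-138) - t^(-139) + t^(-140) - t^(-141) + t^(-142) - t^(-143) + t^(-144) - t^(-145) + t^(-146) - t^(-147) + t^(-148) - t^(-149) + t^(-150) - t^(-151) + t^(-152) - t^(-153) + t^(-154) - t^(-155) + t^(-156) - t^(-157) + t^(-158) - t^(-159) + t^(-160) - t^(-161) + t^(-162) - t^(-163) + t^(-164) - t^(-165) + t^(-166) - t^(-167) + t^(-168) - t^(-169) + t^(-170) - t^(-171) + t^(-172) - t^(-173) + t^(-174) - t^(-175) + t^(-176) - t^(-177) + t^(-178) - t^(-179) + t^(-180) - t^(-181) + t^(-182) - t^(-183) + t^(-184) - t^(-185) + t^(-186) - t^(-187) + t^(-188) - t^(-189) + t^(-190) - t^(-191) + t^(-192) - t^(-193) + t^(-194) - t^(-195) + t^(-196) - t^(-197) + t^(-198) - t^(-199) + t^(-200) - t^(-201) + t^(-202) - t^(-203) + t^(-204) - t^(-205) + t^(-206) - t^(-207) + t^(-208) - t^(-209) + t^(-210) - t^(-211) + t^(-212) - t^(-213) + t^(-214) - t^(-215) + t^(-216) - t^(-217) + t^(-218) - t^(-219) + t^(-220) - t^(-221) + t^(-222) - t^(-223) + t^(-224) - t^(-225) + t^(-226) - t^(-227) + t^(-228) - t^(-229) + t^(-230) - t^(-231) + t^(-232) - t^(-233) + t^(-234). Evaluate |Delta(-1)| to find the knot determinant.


Step 1: The polynomial has 469 terms with alternating signs, exponents from 234 down to -234.
Step 2: Substitute t = -1. The i-th term has coefficient (-1)^i and exponent (m-i),
  so its value is (-1)^i * (-1)^(m-i) = (-1)^m = 1 for every i.
Step 3: All 469 terms equal 1, so Delta(-1) = 469 * (1) = 469
Step 4: |Delta(-1)| = 469

469
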